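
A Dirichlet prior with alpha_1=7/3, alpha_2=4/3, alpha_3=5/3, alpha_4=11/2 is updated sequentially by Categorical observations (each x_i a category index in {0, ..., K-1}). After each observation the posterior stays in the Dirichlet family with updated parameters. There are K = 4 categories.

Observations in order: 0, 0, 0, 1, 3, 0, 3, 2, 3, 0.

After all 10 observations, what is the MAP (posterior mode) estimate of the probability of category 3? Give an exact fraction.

obs 1: x=0 → posterior Dirichlet(10/3, 4/3, 5/3, 11/2)
obs 2: x=0 → posterior Dirichlet(13/3, 4/3, 5/3, 11/2)
obs 3: x=0 → posterior Dirichlet(16/3, 4/3, 5/3, 11/2)
obs 4: x=1 → posterior Dirichlet(16/3, 7/3, 5/3, 11/2)
obs 5: x=3 → posterior Dirichlet(16/3, 7/3, 5/3, 13/2)
obs 6: x=0 → posterior Dirichlet(19/3, 7/3, 5/3, 13/2)
obs 7: x=3 → posterior Dirichlet(19/3, 7/3, 5/3, 15/2)
obs 8: x=2 → posterior Dirichlet(19/3, 7/3, 8/3, 15/2)
obs 9: x=3 → posterior Dirichlet(19/3, 7/3, 8/3, 17/2)
obs 10: x=0 → posterior Dirichlet(22/3, 7/3, 8/3, 17/2)

45/101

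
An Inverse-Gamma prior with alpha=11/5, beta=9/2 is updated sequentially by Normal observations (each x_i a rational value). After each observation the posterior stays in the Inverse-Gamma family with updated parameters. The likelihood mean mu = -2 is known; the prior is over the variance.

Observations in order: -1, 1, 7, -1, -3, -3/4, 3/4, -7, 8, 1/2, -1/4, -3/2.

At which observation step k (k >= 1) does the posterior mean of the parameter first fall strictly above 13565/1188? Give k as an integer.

obs 1: x=-1 → posterior Inverse-Gamma(27/10, 5)
obs 2: x=1 → posterior Inverse-Gamma(16/5, 19/2)
obs 3: x=7 → posterior Inverse-Gamma(37/10, 50)
obs 4: x=-1 → posterior Inverse-Gamma(21/5, 101/2)
obs 5: x=-3 → posterior Inverse-Gamma(47/10, 51)
obs 6: x=-3/4 → posterior Inverse-Gamma(26/5, 1657/32)
obs 7: x=3/4 → posterior Inverse-Gamma(57/10, 889/16)
obs 8: x=-7 → posterior Inverse-Gamma(31/5, 1089/16)
obs 9: x=8 → posterior Inverse-Gamma(67/10, 1889/16)
obs 10: x=1/2 → posterior Inverse-Gamma(36/5, 1939/16)
obs 11: x=-1/4 → posterior Inverse-Gamma(77/10, 3927/32)
obs 12: x=-3/2 → posterior Inverse-Gamma(41/5, 3931/32)

k = 3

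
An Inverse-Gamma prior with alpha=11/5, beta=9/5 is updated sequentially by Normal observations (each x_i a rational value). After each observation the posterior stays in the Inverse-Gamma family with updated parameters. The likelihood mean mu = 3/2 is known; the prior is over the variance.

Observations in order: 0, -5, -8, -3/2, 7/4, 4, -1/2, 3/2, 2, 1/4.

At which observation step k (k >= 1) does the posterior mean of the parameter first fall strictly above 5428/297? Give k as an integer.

obs 1: x=0 → posterior Inverse-Gamma(27/10, 117/40)
obs 2: x=-5 → posterior Inverse-Gamma(16/5, 481/20)
obs 3: x=-8 → posterior Inverse-Gamma(37/10, 2767/40)
obs 4: x=-3/2 → posterior Inverse-Gamma(21/5, 2947/40)
obs 5: x=7/4 → posterior Inverse-Gamma(47/10, 11793/160)
obs 6: x=4 → posterior Inverse-Gamma(26/5, 12293/160)
obs 7: x=-1/2 → posterior Inverse-Gamma(57/10, 12613/160)
obs 8: x=3/2 → posterior Inverse-Gamma(31/5, 12613/160)
obs 9: x=2 → posterior Inverse-Gamma(67/10, 12633/160)
obs 10: x=1/4 → posterior Inverse-Gamma(36/5, 6379/80)

k = 3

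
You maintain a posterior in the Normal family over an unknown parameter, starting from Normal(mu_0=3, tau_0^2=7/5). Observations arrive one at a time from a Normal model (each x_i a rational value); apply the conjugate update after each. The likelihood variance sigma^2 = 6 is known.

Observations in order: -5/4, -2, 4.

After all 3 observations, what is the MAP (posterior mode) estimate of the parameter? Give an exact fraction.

obs 1: x=-5/4 → posterior Normal(325/148, 42/37)
obs 2: x=-2 → posterior Normal(269/176, 21/22)
obs 3: x=4 → posterior Normal(127/68, 14/17)

127/68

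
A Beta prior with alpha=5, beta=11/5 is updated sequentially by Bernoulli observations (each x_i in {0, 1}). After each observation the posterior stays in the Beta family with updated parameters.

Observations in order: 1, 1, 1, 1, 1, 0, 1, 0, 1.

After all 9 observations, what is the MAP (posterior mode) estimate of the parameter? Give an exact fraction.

obs 1: x=1 → posterior Beta(6, 11/5)
obs 2: x=1 → posterior Beta(7, 11/5)
obs 3: x=1 → posterior Beta(8, 11/5)
obs 4: x=1 → posterior Beta(9, 11/5)
obs 5: x=1 → posterior Beta(10, 11/5)
obs 6: x=0 → posterior Beta(10, 16/5)
obs 7: x=1 → posterior Beta(11, 16/5)
obs 8: x=0 → posterior Beta(11, 21/5)
obs 9: x=1 → posterior Beta(12, 21/5)

55/71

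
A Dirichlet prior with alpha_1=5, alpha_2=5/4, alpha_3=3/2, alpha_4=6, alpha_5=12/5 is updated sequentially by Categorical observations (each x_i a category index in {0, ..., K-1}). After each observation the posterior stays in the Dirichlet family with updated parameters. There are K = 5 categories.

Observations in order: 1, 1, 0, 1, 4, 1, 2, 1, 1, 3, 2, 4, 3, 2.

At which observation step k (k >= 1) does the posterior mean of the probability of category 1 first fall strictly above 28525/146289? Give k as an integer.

k = 4

obs 1: x=1 → posterior Dirichlet(5, 9/4, 3/2, 6, 12/5)
obs 2: x=1 → posterior Dirichlet(5, 13/4, 3/2, 6, 12/5)
obs 3: x=0 → posterior Dirichlet(6, 13/4, 3/2, 6, 12/5)
obs 4: x=1 → posterior Dirichlet(6, 17/4, 3/2, 6, 12/5)
obs 5: x=4 → posterior Dirichlet(6, 17/4, 3/2, 6, 17/5)
obs 6: x=1 → posterior Dirichlet(6, 21/4, 3/2, 6, 17/5)
obs 7: x=2 → posterior Dirichlet(6, 21/4, 5/2, 6, 17/5)
obs 8: x=1 → posterior Dirichlet(6, 25/4, 5/2, 6, 17/5)
obs 9: x=1 → posterior Dirichlet(6, 29/4, 5/2, 6, 17/5)
obs 10: x=3 → posterior Dirichlet(6, 29/4, 5/2, 7, 17/5)
obs 11: x=2 → posterior Dirichlet(6, 29/4, 7/2, 7, 17/5)
obs 12: x=4 → posterior Dirichlet(6, 29/4, 7/2, 7, 22/5)
obs 13: x=3 → posterior Dirichlet(6, 29/4, 7/2, 8, 22/5)
obs 14: x=2 → posterior Dirichlet(6, 29/4, 9/2, 8, 22/5)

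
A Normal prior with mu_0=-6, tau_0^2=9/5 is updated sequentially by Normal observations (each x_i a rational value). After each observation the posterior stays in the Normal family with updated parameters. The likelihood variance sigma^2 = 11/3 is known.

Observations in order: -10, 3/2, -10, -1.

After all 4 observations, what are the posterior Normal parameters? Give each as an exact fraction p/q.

mu_0=-1713/326, tau_0^2=99/163

obs 1: x=-10 → posterior Normal(-300/41, 99/82)
obs 2: x=3/2 → posterior Normal(-1119/218, 99/109)
obs 3: x=-10 → posterior Normal(-1659/272, 99/136)
obs 4: x=-1 → posterior Normal(-1713/326, 99/163)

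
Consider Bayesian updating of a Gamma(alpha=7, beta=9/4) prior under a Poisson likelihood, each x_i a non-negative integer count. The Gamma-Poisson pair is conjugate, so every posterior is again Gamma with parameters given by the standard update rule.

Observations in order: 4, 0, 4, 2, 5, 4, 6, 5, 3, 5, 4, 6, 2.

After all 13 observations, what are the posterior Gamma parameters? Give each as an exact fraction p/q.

obs 1: x=4 → posterior Gamma(11, 13/4)
obs 2: x=0 → posterior Gamma(11, 17/4)
obs 3: x=4 → posterior Gamma(15, 21/4)
obs 4: x=2 → posterior Gamma(17, 25/4)
obs 5: x=5 → posterior Gamma(22, 29/4)
obs 6: x=4 → posterior Gamma(26, 33/4)
obs 7: x=6 → posterior Gamma(32, 37/4)
obs 8: x=5 → posterior Gamma(37, 41/4)
obs 9: x=3 → posterior Gamma(40, 45/4)
obs 10: x=5 → posterior Gamma(45, 49/4)
obs 11: x=4 → posterior Gamma(49, 53/4)
obs 12: x=6 → posterior Gamma(55, 57/4)
obs 13: x=2 → posterior Gamma(57, 61/4)

alpha=57, beta=61/4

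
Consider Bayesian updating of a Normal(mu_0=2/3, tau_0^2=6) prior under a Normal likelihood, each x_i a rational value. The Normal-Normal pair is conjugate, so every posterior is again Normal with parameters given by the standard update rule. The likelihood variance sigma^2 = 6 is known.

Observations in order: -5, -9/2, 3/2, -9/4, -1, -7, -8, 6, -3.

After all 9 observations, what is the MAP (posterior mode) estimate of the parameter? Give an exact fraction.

obs 1: x=-5 → posterior Normal(-13/6, 3)
obs 2: x=-9/2 → posterior Normal(-53/18, 2)
obs 3: x=3/2 → posterior Normal(-11/6, 3/2)
obs 4: x=-9/4 → posterior Normal(-23/12, 6/5)
obs 5: x=-1 → posterior Normal(-127/72, 1)
obs 6: x=-7 → posterior Normal(-211/84, 6/7)
obs 7: x=-8 → posterior Normal(-307/96, 3/4)
obs 8: x=6 → posterior Normal(-235/108, 2/3)
obs 9: x=-3 → posterior Normal(-271/120, 3/5)

-271/120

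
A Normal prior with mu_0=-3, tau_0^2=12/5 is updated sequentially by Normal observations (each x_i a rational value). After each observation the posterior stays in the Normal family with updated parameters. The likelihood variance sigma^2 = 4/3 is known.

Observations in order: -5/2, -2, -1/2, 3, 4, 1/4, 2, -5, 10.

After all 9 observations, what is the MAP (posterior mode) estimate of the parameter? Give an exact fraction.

273/344

obs 1: x=-5/2 → posterior Normal(-75/28, 6/7)
obs 2: x=-2 → posterior Normal(-111/46, 12/23)
obs 3: x=-1/2 → posterior Normal(-15/8, 3/8)
obs 4: x=3 → posterior Normal(-33/41, 12/41)
obs 5: x=4 → posterior Normal(3/50, 6/25)
obs 6: x=1/4 → posterior Normal(21/236, 12/59)
obs 7: x=2 → posterior Normal(93/272, 3/17)
obs 8: x=-5 → posterior Normal(-87/308, 12/77)
obs 9: x=10 → posterior Normal(273/344, 6/43)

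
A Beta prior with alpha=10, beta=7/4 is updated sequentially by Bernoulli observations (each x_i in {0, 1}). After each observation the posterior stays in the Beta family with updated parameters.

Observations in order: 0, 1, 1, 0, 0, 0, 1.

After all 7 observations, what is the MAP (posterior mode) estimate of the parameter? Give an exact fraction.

obs 1: x=0 → posterior Beta(10, 11/4)
obs 2: x=1 → posterior Beta(11, 11/4)
obs 3: x=1 → posterior Beta(12, 11/4)
obs 4: x=0 → posterior Beta(12, 15/4)
obs 5: x=0 → posterior Beta(12, 19/4)
obs 6: x=0 → posterior Beta(12, 23/4)
obs 7: x=1 → posterior Beta(13, 23/4)

48/67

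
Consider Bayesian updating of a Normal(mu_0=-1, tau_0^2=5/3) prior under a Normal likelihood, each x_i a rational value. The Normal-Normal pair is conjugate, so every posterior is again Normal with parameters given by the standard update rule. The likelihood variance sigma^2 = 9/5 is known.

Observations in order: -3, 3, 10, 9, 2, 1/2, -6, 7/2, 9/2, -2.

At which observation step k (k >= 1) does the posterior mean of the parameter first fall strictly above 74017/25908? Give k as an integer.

obs 1: x=-3 → posterior Normal(-51/26, 45/52)
obs 2: x=3 → posterior Normal(-27/77, 45/77)
obs 3: x=10 → posterior Normal(223/102, 15/34)
obs 4: x=9 → posterior Normal(448/127, 45/127)
obs 5: x=2 → posterior Normal(249/76, 45/152)
obs 6: x=1/2 → posterior Normal(1021/354, 15/59)
obs 7: x=-6 → posterior Normal(721/404, 45/202)
obs 8: x=7/2 → posterior Normal(448/227, 45/227)
obs 9: x=9/2 → posterior Normal(1121/504, 5/28)
obs 10: x=-2 → posterior Normal(1021/554, 45/277)

k = 4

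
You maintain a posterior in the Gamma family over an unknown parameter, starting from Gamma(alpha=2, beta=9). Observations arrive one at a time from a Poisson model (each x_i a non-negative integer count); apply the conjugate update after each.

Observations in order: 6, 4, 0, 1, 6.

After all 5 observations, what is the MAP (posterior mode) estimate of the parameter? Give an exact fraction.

obs 1: x=6 → posterior Gamma(8, 10)
obs 2: x=4 → posterior Gamma(12, 11)
obs 3: x=0 → posterior Gamma(12, 12)
obs 4: x=1 → posterior Gamma(13, 13)
obs 5: x=6 → posterior Gamma(19, 14)

9/7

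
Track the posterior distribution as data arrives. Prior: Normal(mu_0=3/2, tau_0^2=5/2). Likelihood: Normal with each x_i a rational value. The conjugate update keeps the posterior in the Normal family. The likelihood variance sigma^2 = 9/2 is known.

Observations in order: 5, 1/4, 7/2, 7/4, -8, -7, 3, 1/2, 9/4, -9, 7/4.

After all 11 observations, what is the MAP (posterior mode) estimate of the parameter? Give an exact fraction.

obs 1: x=5 → posterior Normal(11/4, 45/28)
obs 2: x=1/4 → posterior Normal(159/76, 45/38)
obs 3: x=7/2 → posterior Normal(229/96, 15/16)
obs 4: x=7/4 → posterior Normal(66/29, 45/58)
obs 5: x=-8 → posterior Normal(13/17, 45/68)
obs 6: x=-7 → posterior Normal(-3/13, 15/26)
obs 7: x=3 → posterior Normal(3/22, 45/88)
obs 8: x=1/2 → posterior Normal(17/98, 45/98)
obs 9: x=9/4 → posterior Normal(79/216, 5/12)
obs 10: x=-9 → posterior Normal(-101/236, 45/118)
obs 11: x=7/4 → posterior Normal(-33/128, 45/128)

-33/128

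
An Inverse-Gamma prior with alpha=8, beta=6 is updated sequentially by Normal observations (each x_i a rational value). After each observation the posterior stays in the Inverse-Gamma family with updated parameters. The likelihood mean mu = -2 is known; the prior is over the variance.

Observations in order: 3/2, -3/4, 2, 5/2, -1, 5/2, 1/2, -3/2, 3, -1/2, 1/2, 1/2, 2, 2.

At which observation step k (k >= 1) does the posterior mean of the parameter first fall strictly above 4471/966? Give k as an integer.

obs 1: x=3/2 → posterior Inverse-Gamma(17/2, 97/8)
obs 2: x=-3/4 → posterior Inverse-Gamma(9, 413/32)
obs 3: x=2 → posterior Inverse-Gamma(19/2, 669/32)
obs 4: x=5/2 → posterior Inverse-Gamma(10, 993/32)
obs 5: x=-1 → posterior Inverse-Gamma(21/2, 1009/32)
obs 6: x=5/2 → posterior Inverse-Gamma(11, 1333/32)
obs 7: x=1/2 → posterior Inverse-Gamma(23/2, 1433/32)
obs 8: x=-3/2 → posterior Inverse-Gamma(12, 1437/32)
obs 9: x=3 → posterior Inverse-Gamma(25/2, 1837/32)
obs 10: x=-1/2 → posterior Inverse-Gamma(13, 1873/32)
obs 11: x=1/2 → posterior Inverse-Gamma(27/2, 1973/32)
obs 12: x=1/2 → posterior Inverse-Gamma(14, 2073/32)
obs 13: x=2 → posterior Inverse-Gamma(29/2, 2329/32)
obs 14: x=2 → posterior Inverse-Gamma(15, 2585/32)

k = 9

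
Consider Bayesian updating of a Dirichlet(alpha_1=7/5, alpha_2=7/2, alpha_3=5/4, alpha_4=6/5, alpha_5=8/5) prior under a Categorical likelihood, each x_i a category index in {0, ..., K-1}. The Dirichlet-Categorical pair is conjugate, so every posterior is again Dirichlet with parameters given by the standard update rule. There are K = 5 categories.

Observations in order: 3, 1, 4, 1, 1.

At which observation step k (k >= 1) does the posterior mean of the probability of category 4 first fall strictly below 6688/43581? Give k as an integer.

k = 2

obs 1: x=3 → posterior Dirichlet(7/5, 7/2, 5/4, 11/5, 8/5)
obs 2: x=1 → posterior Dirichlet(7/5, 9/2, 5/4, 11/5, 8/5)
obs 3: x=4 → posterior Dirichlet(7/5, 9/2, 5/4, 11/5, 13/5)
obs 4: x=1 → posterior Dirichlet(7/5, 11/2, 5/4, 11/5, 13/5)
obs 5: x=1 → posterior Dirichlet(7/5, 13/2, 5/4, 11/5, 13/5)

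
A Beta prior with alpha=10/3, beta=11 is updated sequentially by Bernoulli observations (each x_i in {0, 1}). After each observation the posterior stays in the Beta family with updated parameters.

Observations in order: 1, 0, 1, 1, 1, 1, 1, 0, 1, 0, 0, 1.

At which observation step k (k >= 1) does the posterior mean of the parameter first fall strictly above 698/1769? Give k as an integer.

k = 6

obs 1: x=1 → posterior Beta(13/3, 11)
obs 2: x=0 → posterior Beta(13/3, 12)
obs 3: x=1 → posterior Beta(16/3, 12)
obs 4: x=1 → posterior Beta(19/3, 12)
obs 5: x=1 → posterior Beta(22/3, 12)
obs 6: x=1 → posterior Beta(25/3, 12)
obs 7: x=1 → posterior Beta(28/3, 12)
obs 8: x=0 → posterior Beta(28/3, 13)
obs 9: x=1 → posterior Beta(31/3, 13)
obs 10: x=0 → posterior Beta(31/3, 14)
obs 11: x=0 → posterior Beta(31/3, 15)
obs 12: x=1 → posterior Beta(34/3, 15)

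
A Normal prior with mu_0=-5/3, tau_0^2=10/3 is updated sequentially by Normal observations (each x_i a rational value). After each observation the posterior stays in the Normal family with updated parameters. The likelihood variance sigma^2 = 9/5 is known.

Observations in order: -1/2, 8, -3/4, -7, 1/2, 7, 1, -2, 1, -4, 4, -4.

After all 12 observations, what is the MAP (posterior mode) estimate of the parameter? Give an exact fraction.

obs 1: x=-1/2 → posterior Normal(-10/11, 90/77)
obs 2: x=8 → posterior Normal(330/127, 90/127)
obs 3: x=-3/4 → posterior Normal(195/118, 30/59)
obs 4: x=-7 → posterior Normal(-115/454, 90/227)
obs 5: x=1/2 → posterior Normal(-65/554, 90/277)
obs 6: x=7 → posterior Normal(635/654, 30/109)
obs 7: x=1 → posterior Normal(735/754, 90/377)
obs 8: x=-2 → posterior Normal(535/854, 90/427)
obs 9: x=1 → posterior Normal(635/954, 10/53)
obs 10: x=-4 → posterior Normal(235/1054, 90/527)
obs 11: x=4 → posterior Normal(635/1154, 90/577)
obs 12: x=-4 → posterior Normal(235/1254, 30/209)

235/1254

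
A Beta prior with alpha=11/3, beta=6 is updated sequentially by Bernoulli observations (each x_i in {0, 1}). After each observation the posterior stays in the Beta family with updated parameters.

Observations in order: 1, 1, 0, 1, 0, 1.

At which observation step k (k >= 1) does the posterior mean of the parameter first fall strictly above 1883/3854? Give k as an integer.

obs 1: x=1 → posterior Beta(14/3, 6)
obs 2: x=1 → posterior Beta(17/3, 6)
obs 3: x=0 → posterior Beta(17/3, 7)
obs 4: x=1 → posterior Beta(20/3, 7)
obs 5: x=0 → posterior Beta(20/3, 8)
obs 6: x=1 → posterior Beta(23/3, 8)

k = 6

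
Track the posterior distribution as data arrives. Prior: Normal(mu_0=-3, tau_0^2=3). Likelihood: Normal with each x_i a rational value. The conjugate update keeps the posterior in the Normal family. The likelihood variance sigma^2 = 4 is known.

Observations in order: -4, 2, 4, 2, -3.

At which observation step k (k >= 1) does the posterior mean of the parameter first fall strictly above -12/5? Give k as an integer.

obs 1: x=-4 → posterior Normal(-24/7, 12/7)
obs 2: x=2 → posterior Normal(-9/5, 6/5)
obs 3: x=4 → posterior Normal(-6/13, 12/13)
obs 4: x=2 → posterior Normal(0, 3/4)
obs 5: x=-3 → posterior Normal(-9/19, 12/19)

k = 2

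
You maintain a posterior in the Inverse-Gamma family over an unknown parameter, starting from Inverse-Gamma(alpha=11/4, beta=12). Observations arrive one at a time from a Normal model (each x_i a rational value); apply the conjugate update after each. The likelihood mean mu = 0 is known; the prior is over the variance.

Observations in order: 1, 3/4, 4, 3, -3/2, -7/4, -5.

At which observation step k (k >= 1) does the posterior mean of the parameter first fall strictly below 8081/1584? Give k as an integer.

obs 1: x=1 → posterior Inverse-Gamma(13/4, 25/2)
obs 2: x=3/4 → posterior Inverse-Gamma(15/4, 409/32)
obs 3: x=4 → posterior Inverse-Gamma(17/4, 665/32)
obs 4: x=3 → posterior Inverse-Gamma(19/4, 809/32)
obs 5: x=-3/2 → posterior Inverse-Gamma(21/4, 845/32)
obs 6: x=-7/4 → posterior Inverse-Gamma(23/4, 447/16)
obs 7: x=-5 → posterior Inverse-Gamma(25/4, 647/16)

k = 2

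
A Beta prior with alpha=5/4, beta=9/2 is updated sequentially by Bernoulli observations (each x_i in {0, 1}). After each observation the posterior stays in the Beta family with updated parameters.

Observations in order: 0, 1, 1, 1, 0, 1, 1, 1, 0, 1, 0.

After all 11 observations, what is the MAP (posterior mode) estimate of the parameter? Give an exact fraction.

obs 1: x=0 → posterior Beta(5/4, 11/2)
obs 2: x=1 → posterior Beta(9/4, 11/2)
obs 3: x=1 → posterior Beta(13/4, 11/2)
obs 4: x=1 → posterior Beta(17/4, 11/2)
obs 5: x=0 → posterior Beta(17/4, 13/2)
obs 6: x=1 → posterior Beta(21/4, 13/2)
obs 7: x=1 → posterior Beta(25/4, 13/2)
obs 8: x=1 → posterior Beta(29/4, 13/2)
obs 9: x=0 → posterior Beta(29/4, 15/2)
obs 10: x=1 → posterior Beta(33/4, 15/2)
obs 11: x=0 → posterior Beta(33/4, 17/2)

29/59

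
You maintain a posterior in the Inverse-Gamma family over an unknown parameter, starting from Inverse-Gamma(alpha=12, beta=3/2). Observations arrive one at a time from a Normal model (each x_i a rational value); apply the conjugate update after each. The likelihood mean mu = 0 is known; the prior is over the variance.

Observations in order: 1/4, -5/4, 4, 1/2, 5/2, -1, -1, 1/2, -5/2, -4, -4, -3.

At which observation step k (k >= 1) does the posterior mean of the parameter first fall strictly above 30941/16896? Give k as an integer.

obs 1: x=1/4 → posterior Inverse-Gamma(25/2, 49/32)
obs 2: x=-5/4 → posterior Inverse-Gamma(13, 37/16)
obs 3: x=4 → posterior Inverse-Gamma(27/2, 165/16)
obs 4: x=1/2 → posterior Inverse-Gamma(14, 167/16)
obs 5: x=5/2 → posterior Inverse-Gamma(29/2, 217/16)
obs 6: x=-1 → posterior Inverse-Gamma(15, 225/16)
obs 7: x=-1 → posterior Inverse-Gamma(31/2, 233/16)
obs 8: x=1/2 → posterior Inverse-Gamma(16, 235/16)
obs 9: x=-5/2 → posterior Inverse-Gamma(33/2, 285/16)
obs 10: x=-4 → posterior Inverse-Gamma(17, 413/16)
obs 11: x=-4 → posterior Inverse-Gamma(35/2, 541/16)
obs 12: x=-3 → posterior Inverse-Gamma(18, 613/16)

k = 11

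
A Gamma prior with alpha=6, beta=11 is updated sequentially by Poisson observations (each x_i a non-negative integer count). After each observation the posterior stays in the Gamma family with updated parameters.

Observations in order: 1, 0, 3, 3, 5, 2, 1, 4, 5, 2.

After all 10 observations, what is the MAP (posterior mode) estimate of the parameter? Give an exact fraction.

obs 1: x=1 → posterior Gamma(7, 12)
obs 2: x=0 → posterior Gamma(7, 13)
obs 3: x=3 → posterior Gamma(10, 14)
obs 4: x=3 → posterior Gamma(13, 15)
obs 5: x=5 → posterior Gamma(18, 16)
obs 6: x=2 → posterior Gamma(20, 17)
obs 7: x=1 → posterior Gamma(21, 18)
obs 8: x=4 → posterior Gamma(25, 19)
obs 9: x=5 → posterior Gamma(30, 20)
obs 10: x=2 → posterior Gamma(32, 21)

31/21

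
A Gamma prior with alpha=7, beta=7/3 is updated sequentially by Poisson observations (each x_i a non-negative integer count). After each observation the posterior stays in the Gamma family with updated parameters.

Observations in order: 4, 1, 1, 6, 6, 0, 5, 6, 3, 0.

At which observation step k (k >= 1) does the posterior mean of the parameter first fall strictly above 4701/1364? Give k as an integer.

obs 1: x=4 → posterior Gamma(11, 10/3)
obs 2: x=1 → posterior Gamma(12, 13/3)
obs 3: x=1 → posterior Gamma(13, 16/3)
obs 4: x=6 → posterior Gamma(19, 19/3)
obs 5: x=6 → posterior Gamma(25, 22/3)
obs 6: x=0 → posterior Gamma(25, 25/3)
obs 7: x=5 → posterior Gamma(30, 28/3)
obs 8: x=6 → posterior Gamma(36, 31/3)
obs 9: x=3 → posterior Gamma(39, 34/3)
obs 10: x=0 → posterior Gamma(39, 37/3)

k = 8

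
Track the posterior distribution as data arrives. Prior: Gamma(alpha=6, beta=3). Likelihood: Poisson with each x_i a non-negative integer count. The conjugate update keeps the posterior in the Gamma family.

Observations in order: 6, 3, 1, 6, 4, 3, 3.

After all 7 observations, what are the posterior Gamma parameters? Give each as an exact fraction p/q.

obs 1: x=6 → posterior Gamma(12, 4)
obs 2: x=3 → posterior Gamma(15, 5)
obs 3: x=1 → posterior Gamma(16, 6)
obs 4: x=6 → posterior Gamma(22, 7)
obs 5: x=4 → posterior Gamma(26, 8)
obs 6: x=3 → posterior Gamma(29, 9)
obs 7: x=3 → posterior Gamma(32, 10)

alpha=32, beta=10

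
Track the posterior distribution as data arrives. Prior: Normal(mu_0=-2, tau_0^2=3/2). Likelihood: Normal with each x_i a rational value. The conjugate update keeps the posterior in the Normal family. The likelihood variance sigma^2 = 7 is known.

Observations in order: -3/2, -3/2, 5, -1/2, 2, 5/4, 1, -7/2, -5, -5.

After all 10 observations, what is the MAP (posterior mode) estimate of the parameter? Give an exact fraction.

obs 1: x=-3/2 → posterior Normal(-65/34, 21/17)
obs 2: x=-3/2 → posterior Normal(-37/20, 21/20)
obs 3: x=5 → posterior Normal(-22/23, 21/23)
obs 4: x=-1/2 → posterior Normal(-47/52, 21/26)
obs 5: x=2 → posterior Normal(-35/58, 21/29)
obs 6: x=5/4 → posterior Normal(-55/128, 21/32)
obs 7: x=1 → posterior Normal(-43/140, 3/5)
obs 8: x=-7/2 → posterior Normal(-85/152, 21/38)
obs 9: x=-5 → posterior Normal(-145/164, 21/41)
obs 10: x=-5 → posterior Normal(-205/176, 21/44)

-205/176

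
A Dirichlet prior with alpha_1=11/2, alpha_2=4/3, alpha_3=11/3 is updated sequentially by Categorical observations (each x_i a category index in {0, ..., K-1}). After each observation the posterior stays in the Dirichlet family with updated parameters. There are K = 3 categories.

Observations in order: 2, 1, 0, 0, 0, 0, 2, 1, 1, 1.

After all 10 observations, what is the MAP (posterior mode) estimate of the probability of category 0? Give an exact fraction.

17/35

obs 1: x=2 → posterior Dirichlet(11/2, 4/3, 14/3)
obs 2: x=1 → posterior Dirichlet(11/2, 7/3, 14/3)
obs 3: x=0 → posterior Dirichlet(13/2, 7/3, 14/3)
obs 4: x=0 → posterior Dirichlet(15/2, 7/3, 14/3)
obs 5: x=0 → posterior Dirichlet(17/2, 7/3, 14/3)
obs 6: x=0 → posterior Dirichlet(19/2, 7/3, 14/3)
obs 7: x=2 → posterior Dirichlet(19/2, 7/3, 17/3)
obs 8: x=1 → posterior Dirichlet(19/2, 10/3, 17/3)
obs 9: x=1 → posterior Dirichlet(19/2, 13/3, 17/3)
obs 10: x=1 → posterior Dirichlet(19/2, 16/3, 17/3)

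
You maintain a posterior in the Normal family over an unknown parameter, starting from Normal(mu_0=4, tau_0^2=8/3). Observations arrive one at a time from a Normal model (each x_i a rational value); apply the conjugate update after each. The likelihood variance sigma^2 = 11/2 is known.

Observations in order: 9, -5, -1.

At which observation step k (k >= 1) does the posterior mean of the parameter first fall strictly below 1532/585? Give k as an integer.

k = 3

obs 1: x=9 → posterior Normal(276/49, 88/49)
obs 2: x=-5 → posterior Normal(196/65, 88/65)
obs 3: x=-1 → posterior Normal(20/9, 88/81)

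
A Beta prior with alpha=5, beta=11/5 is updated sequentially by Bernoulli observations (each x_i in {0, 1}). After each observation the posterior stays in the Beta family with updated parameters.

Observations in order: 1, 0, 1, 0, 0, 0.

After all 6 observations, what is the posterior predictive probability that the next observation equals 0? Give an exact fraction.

31/66

obs 1: x=1 → posterior Beta(6, 11/5)
obs 2: x=0 → posterior Beta(6, 16/5)
obs 3: x=1 → posterior Beta(7, 16/5)
obs 4: x=0 → posterior Beta(7, 21/5)
obs 5: x=0 → posterior Beta(7, 26/5)
obs 6: x=0 → posterior Beta(7, 31/5)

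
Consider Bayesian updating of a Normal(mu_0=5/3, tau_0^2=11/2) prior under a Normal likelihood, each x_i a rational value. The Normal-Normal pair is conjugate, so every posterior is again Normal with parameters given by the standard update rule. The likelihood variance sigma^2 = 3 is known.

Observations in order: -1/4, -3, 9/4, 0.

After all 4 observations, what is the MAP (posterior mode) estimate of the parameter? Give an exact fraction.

-1/50

obs 1: x=-1/4 → posterior Normal(29/68, 33/17)
obs 2: x=-3 → posterior Normal(-103/112, 33/28)
obs 3: x=9/4 → posterior Normal(-1/39, 11/13)
obs 4: x=0 → posterior Normal(-1/50, 33/50)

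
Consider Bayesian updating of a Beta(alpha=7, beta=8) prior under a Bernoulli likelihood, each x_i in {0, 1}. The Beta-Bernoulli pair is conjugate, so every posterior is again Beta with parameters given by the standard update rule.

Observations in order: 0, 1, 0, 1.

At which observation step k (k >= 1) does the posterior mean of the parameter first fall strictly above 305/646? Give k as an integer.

k = 4

obs 1: x=0 → posterior Beta(7, 9)
obs 2: x=1 → posterior Beta(8, 9)
obs 3: x=0 → posterior Beta(8, 10)
obs 4: x=1 → posterior Beta(9, 10)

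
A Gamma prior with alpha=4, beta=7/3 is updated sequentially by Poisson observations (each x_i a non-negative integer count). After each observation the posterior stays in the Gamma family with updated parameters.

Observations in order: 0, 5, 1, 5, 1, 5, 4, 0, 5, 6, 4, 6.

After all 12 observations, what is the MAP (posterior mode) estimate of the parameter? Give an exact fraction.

obs 1: x=0 → posterior Gamma(4, 10/3)
obs 2: x=5 → posterior Gamma(9, 13/3)
obs 3: x=1 → posterior Gamma(10, 16/3)
obs 4: x=5 → posterior Gamma(15, 19/3)
obs 5: x=1 → posterior Gamma(16, 22/3)
obs 6: x=5 → posterior Gamma(21, 25/3)
obs 7: x=4 → posterior Gamma(25, 28/3)
obs 8: x=0 → posterior Gamma(25, 31/3)
obs 9: x=5 → posterior Gamma(30, 34/3)
obs 10: x=6 → posterior Gamma(36, 37/3)
obs 11: x=4 → posterior Gamma(40, 40/3)
obs 12: x=6 → posterior Gamma(46, 43/3)

135/43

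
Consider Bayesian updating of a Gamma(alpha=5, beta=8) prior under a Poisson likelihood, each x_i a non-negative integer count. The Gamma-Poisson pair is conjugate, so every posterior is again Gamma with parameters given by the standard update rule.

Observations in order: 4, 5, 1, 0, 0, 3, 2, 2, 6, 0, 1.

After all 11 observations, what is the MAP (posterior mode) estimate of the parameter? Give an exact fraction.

28/19

obs 1: x=4 → posterior Gamma(9, 9)
obs 2: x=5 → posterior Gamma(14, 10)
obs 3: x=1 → posterior Gamma(15, 11)
obs 4: x=0 → posterior Gamma(15, 12)
obs 5: x=0 → posterior Gamma(15, 13)
obs 6: x=3 → posterior Gamma(18, 14)
obs 7: x=2 → posterior Gamma(20, 15)
obs 8: x=2 → posterior Gamma(22, 16)
obs 9: x=6 → posterior Gamma(28, 17)
obs 10: x=0 → posterior Gamma(28, 18)
obs 11: x=1 → posterior Gamma(29, 19)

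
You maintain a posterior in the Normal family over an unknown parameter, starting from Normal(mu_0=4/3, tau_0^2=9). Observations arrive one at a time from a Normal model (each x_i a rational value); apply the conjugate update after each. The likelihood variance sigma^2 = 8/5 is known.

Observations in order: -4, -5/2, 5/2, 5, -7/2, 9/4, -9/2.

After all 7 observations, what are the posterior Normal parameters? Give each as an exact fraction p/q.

obs 1: x=-4 → posterior Normal(-508/159, 72/53)
obs 2: x=-5/2 → posterior Normal(-1691/588, 36/49)
obs 3: x=5/2 → posterior Normal(-508/429, 72/143)
obs 4: x=5 → posterior Normal(167/564, 18/47)
obs 5: x=-7/2 → posterior Normal(-611/1398, 72/233)
obs 6: x=9/4 → posterior Normal(-7/3336, 36/139)
obs 7: x=-9/2 → posterior Normal(-2437/3876, 72/323)

mu_0=-2437/3876, tau_0^2=72/323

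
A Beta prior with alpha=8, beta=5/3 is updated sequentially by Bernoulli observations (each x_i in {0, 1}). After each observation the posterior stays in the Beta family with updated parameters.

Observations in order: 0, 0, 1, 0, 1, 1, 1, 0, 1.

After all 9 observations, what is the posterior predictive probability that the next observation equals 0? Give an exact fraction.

17/56

obs 1: x=0 → posterior Beta(8, 8/3)
obs 2: x=0 → posterior Beta(8, 11/3)
obs 3: x=1 → posterior Beta(9, 11/3)
obs 4: x=0 → posterior Beta(9, 14/3)
obs 5: x=1 → posterior Beta(10, 14/3)
obs 6: x=1 → posterior Beta(11, 14/3)
obs 7: x=1 → posterior Beta(12, 14/3)
obs 8: x=0 → posterior Beta(12, 17/3)
obs 9: x=1 → posterior Beta(13, 17/3)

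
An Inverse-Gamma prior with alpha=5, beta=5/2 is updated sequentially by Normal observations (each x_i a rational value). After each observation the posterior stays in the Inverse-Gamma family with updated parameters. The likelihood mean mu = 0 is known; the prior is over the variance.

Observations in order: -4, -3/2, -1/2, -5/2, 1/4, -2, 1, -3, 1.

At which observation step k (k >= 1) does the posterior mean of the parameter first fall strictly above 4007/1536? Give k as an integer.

obs 1: x=-4 → posterior Inverse-Gamma(11/2, 21/2)
obs 2: x=-3/2 → posterior Inverse-Gamma(6, 93/8)
obs 3: x=-1/2 → posterior Inverse-Gamma(13/2, 47/4)
obs 4: x=-5/2 → posterior Inverse-Gamma(7, 119/8)
obs 5: x=1/4 → posterior Inverse-Gamma(15/2, 477/32)
obs 6: x=-2 → posterior Inverse-Gamma(8, 541/32)
obs 7: x=1 → posterior Inverse-Gamma(17/2, 557/32)
obs 8: x=-3 → posterior Inverse-Gamma(9, 701/32)
obs 9: x=1 → posterior Inverse-Gamma(19/2, 717/32)

k = 8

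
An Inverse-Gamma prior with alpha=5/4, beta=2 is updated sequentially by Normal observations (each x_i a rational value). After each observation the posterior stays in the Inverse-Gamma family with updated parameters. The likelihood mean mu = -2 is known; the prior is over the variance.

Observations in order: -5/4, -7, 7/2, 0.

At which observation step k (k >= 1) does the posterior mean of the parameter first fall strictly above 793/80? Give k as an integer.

k = 2

obs 1: x=-5/4 → posterior Inverse-Gamma(7/4, 73/32)
obs 2: x=-7 → posterior Inverse-Gamma(9/4, 473/32)
obs 3: x=7/2 → posterior Inverse-Gamma(11/4, 957/32)
obs 4: x=0 → posterior Inverse-Gamma(13/4, 1021/32)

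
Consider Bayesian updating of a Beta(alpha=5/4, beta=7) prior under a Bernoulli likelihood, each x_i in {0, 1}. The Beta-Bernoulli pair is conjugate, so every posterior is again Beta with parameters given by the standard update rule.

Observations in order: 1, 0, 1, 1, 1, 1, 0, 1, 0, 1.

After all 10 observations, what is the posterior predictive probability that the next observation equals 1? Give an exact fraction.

obs 1: x=1 → posterior Beta(9/4, 7)
obs 2: x=0 → posterior Beta(9/4, 8)
obs 3: x=1 → posterior Beta(13/4, 8)
obs 4: x=1 → posterior Beta(17/4, 8)
obs 5: x=1 → posterior Beta(21/4, 8)
obs 6: x=1 → posterior Beta(25/4, 8)
obs 7: x=0 → posterior Beta(25/4, 9)
obs 8: x=1 → posterior Beta(29/4, 9)
obs 9: x=0 → posterior Beta(29/4, 10)
obs 10: x=1 → posterior Beta(33/4, 10)

33/73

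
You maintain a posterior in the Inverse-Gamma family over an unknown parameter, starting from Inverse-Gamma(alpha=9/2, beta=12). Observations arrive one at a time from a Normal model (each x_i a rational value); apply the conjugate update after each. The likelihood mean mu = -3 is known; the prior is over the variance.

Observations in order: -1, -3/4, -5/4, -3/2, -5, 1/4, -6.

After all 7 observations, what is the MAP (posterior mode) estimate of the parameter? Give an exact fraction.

obs 1: x=-1 → posterior Inverse-Gamma(5, 14)
obs 2: x=-3/4 → posterior Inverse-Gamma(11/2, 529/32)
obs 3: x=-5/4 → posterior Inverse-Gamma(6, 289/16)
obs 4: x=-3/2 → posterior Inverse-Gamma(13/2, 307/16)
obs 5: x=-5 → posterior Inverse-Gamma(7, 339/16)
obs 6: x=1/4 → posterior Inverse-Gamma(15/2, 847/32)
obs 7: x=-6 → posterior Inverse-Gamma(8, 991/32)

991/288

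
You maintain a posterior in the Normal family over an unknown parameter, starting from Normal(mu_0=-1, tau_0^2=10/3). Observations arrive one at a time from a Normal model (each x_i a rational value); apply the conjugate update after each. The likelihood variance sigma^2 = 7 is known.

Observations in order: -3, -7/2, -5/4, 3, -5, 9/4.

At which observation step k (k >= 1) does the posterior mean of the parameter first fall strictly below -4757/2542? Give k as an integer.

obs 1: x=-3 → posterior Normal(-51/31, 70/31)
obs 2: x=-7/2 → posterior Normal(-86/41, 70/41)
obs 3: x=-5/4 → posterior Normal(-197/102, 70/51)
obs 4: x=3 → posterior Normal(-137/122, 70/61)
obs 5: x=-5 → posterior Normal(-237/142, 70/71)
obs 6: x=9/4 → posterior Normal(-32/27, 70/81)

k = 2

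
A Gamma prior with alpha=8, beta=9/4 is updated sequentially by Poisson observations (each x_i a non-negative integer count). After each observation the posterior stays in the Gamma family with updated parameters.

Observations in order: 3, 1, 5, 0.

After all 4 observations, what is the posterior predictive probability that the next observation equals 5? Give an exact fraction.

obs 1: x=3 → posterior Gamma(11, 13/4)
obs 2: x=1 → posterior Gamma(12, 17/4)
obs 3: x=5 → posterior Gamma(17, 21/4)
obs 4: x=0 → posterior Gamma(17, 25/4)

12128949165344238281250000000000/148852438543083302439338564577241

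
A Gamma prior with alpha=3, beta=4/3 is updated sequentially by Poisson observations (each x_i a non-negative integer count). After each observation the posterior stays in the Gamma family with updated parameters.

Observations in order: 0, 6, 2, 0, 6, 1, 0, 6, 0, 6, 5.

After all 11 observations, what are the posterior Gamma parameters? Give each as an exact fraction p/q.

obs 1: x=0 → posterior Gamma(3, 7/3)
obs 2: x=6 → posterior Gamma(9, 10/3)
obs 3: x=2 → posterior Gamma(11, 13/3)
obs 4: x=0 → posterior Gamma(11, 16/3)
obs 5: x=6 → posterior Gamma(17, 19/3)
obs 6: x=1 → posterior Gamma(18, 22/3)
obs 7: x=0 → posterior Gamma(18, 25/3)
obs 8: x=6 → posterior Gamma(24, 28/3)
obs 9: x=0 → posterior Gamma(24, 31/3)
obs 10: x=6 → posterior Gamma(30, 34/3)
obs 11: x=5 → posterior Gamma(35, 37/3)

alpha=35, beta=37/3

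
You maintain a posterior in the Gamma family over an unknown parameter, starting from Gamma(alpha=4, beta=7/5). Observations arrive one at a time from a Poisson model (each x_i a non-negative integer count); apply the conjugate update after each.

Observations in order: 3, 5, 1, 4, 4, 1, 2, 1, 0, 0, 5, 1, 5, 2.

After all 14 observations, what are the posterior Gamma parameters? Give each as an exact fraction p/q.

obs 1: x=3 → posterior Gamma(7, 12/5)
obs 2: x=5 → posterior Gamma(12, 17/5)
obs 3: x=1 → posterior Gamma(13, 22/5)
obs 4: x=4 → posterior Gamma(17, 27/5)
obs 5: x=4 → posterior Gamma(21, 32/5)
obs 6: x=1 → posterior Gamma(22, 37/5)
obs 7: x=2 → posterior Gamma(24, 42/5)
obs 8: x=1 → posterior Gamma(25, 47/5)
obs 9: x=0 → posterior Gamma(25, 52/5)
obs 10: x=0 → posterior Gamma(25, 57/5)
obs 11: x=5 → posterior Gamma(30, 62/5)
obs 12: x=1 → posterior Gamma(31, 67/5)
obs 13: x=5 → posterior Gamma(36, 72/5)
obs 14: x=2 → posterior Gamma(38, 77/5)

alpha=38, beta=77/5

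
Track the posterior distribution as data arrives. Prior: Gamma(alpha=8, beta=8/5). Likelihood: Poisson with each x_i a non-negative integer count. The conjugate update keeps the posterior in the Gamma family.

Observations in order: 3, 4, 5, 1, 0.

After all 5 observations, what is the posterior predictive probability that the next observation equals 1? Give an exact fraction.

obs 1: x=3 → posterior Gamma(11, 13/5)
obs 2: x=4 → posterior Gamma(15, 18/5)
obs 3: x=5 → posterior Gamma(20, 23/5)
obs 4: x=1 → posterior Gamma(21, 28/5)
obs 5: x=0 → posterior Gamma(21, 33/5)

8127968961779248729726875243027465/56916623147869262190954925621510144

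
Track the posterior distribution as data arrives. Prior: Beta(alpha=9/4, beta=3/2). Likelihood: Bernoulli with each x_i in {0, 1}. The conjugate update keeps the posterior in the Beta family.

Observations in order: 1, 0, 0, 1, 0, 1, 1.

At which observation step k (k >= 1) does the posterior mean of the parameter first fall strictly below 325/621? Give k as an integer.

k = 3

obs 1: x=1 → posterior Beta(13/4, 3/2)
obs 2: x=0 → posterior Beta(13/4, 5/2)
obs 3: x=0 → posterior Beta(13/4, 7/2)
obs 4: x=1 → posterior Beta(17/4, 7/2)
obs 5: x=0 → posterior Beta(17/4, 9/2)
obs 6: x=1 → posterior Beta(21/4, 9/2)
obs 7: x=1 → posterior Beta(25/4, 9/2)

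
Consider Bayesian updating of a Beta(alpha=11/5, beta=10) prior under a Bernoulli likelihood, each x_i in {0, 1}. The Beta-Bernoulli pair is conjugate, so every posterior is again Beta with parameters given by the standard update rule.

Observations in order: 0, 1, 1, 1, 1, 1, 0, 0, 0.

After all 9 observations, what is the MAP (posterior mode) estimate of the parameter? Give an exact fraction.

obs 1: x=0 → posterior Beta(11/5, 11)
obs 2: x=1 → posterior Beta(16/5, 11)
obs 3: x=1 → posterior Beta(21/5, 11)
obs 4: x=1 → posterior Beta(26/5, 11)
obs 5: x=1 → posterior Beta(31/5, 11)
obs 6: x=1 → posterior Beta(36/5, 11)
obs 7: x=0 → posterior Beta(36/5, 12)
obs 8: x=0 → posterior Beta(36/5, 13)
obs 9: x=0 → posterior Beta(36/5, 14)

31/96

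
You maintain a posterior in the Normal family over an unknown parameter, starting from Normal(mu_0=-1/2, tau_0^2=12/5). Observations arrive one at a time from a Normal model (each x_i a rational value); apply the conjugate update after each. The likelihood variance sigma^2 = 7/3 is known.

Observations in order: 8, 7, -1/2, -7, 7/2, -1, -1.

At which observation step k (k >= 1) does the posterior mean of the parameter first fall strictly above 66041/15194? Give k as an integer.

obs 1: x=8 → posterior Normal(541/142, 84/71)
obs 2: x=7 → posterior Normal(1045/214, 84/107)
obs 3: x=-1/2 → posterior Normal(1009/286, 84/143)
obs 4: x=-7 → posterior Normal(505/358, 84/179)
obs 5: x=7/2 → posterior Normal(757/430, 84/215)
obs 6: x=-1 → posterior Normal(685/502, 84/251)
obs 7: x=-1 → posterior Normal(613/574, 12/41)

k = 2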